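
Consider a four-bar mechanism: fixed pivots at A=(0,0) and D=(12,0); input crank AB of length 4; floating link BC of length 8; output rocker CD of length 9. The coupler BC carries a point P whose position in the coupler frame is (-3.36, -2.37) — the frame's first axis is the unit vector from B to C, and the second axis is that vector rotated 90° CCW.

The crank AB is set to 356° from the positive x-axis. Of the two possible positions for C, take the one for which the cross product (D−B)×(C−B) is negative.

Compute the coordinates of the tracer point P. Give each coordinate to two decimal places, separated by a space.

A=(0,0), D=(12.00,0)
B = A + 4.00·(cos356°, sin356°) = (3.9903, -0.2790)
|BD| = 8.0146
circle(B,8.00) ∩ circle(D,9.00): a=2.9467, h=7.4375
  candidates: C₊=(6.6763,7.2566) cross=59.609; C₋=(7.1941,-7.6094) cross=-59.609
  mode - wants cross < 0 → take C=(7.1941,-7.6094) (cross=-59.609)
ex = (C−B)/|BC| = (0.4005,-0.9163); ey = (0.9163,0.4005)
P = B + -3.36·ex + -2.37·ey = (0.4730,1.8506)

0.47 1.85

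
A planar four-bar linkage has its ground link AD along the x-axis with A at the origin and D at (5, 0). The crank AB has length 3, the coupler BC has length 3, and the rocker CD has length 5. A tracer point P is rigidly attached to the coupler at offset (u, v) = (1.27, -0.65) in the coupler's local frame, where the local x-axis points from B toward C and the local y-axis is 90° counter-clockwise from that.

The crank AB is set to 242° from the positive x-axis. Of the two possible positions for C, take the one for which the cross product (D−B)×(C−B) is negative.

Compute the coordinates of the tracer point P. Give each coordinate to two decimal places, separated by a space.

A=(0,0), D=(5.00,0)
B = A + 3.00·(cos242°, sin242°) = (-1.4084, -2.6488)
|BD| = 6.9343
circle(B,3.00) ∩ circle(D,5.00): a=2.3134, h=1.9100
  candidates: C₊=(0.0000,0.0000) cross=13.244; C₋=(1.4592,-3.5302) cross=-13.244
  mode - wants cross < 0 → take C=(1.4592,-3.5302) (cross=-13.244)
ex = (C−B)/|BC| = (0.9559,-0.2938); ey = (0.2938,0.9559)
P = B + 1.27·ex + -0.65·ey = (-0.3854,-3.6433)

-0.39 -3.64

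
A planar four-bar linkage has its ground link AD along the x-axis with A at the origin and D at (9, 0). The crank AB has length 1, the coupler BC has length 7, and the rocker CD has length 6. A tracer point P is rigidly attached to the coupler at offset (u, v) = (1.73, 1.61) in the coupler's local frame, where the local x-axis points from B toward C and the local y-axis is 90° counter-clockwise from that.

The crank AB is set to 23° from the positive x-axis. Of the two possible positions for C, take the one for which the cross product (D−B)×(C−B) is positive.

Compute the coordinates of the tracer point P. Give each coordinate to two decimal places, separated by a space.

1.07 2.75

A=(0,0), D=(9.00,0)
B = A + 1.00·(cos23°, sin23°) = (0.9205, 0.3907)
|BD| = 8.0889
circle(B,7.00) ∩ circle(D,6.00): a=4.8480, h=5.0494
  candidates: C₊=(6.0068,5.2001) cross=40.844; C₋=(5.5190,-4.8870) cross=-40.844
  mode + wants cross > 0 → take C=(6.0068,5.2001) (cross=40.844)
ex = (C−B)/|BC| = (0.7266,0.6870); ey = (-0.6870,0.7266)
P = B + 1.73·ex + 1.61·ey = (1.0714,2.7492)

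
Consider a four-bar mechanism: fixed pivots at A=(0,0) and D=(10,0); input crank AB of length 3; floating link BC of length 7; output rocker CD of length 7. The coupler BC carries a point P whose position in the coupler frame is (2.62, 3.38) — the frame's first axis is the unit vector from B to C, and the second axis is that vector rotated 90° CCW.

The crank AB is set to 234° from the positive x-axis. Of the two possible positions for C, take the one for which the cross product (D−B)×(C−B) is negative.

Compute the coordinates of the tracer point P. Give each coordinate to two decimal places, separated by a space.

A=(0,0), D=(10.00,0)
B = A + 3.00·(cos234°, sin234°) = (-1.7634, -2.4271)
|BD| = 12.0111
circle(B,7.00) ∩ circle(D,7.00): a=6.0056, h=3.5963
  candidates: C₊=(3.3916,2.3086) cross=43.195; C₋=(4.8450,-4.7356) cross=-43.195
  mode - wants cross < 0 → take C=(4.8450,-4.7356) (cross=-43.195)
ex = (C−B)/|BC| = (0.9441,-0.3298); ey = (0.3298,0.9441)
P = B + 2.62·ex + 3.38·ey = (1.8248,-0.1002)

1.82 -0.10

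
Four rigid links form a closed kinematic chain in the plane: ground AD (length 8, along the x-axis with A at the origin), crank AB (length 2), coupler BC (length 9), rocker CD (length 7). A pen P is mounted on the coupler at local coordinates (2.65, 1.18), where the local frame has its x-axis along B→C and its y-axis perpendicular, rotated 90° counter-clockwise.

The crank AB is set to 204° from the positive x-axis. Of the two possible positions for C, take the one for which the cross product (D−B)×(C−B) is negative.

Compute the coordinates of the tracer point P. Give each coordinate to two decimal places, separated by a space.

A=(0,0), D=(8.00,0)
B = A + 2.00·(cos204°, sin204°) = (-1.8271, -0.8135)
|BD| = 9.8607
circle(B,9.00) ∩ circle(D,7.00): a=6.5530, h=6.1692
  candidates: C₊=(4.1946,5.8753) cross=60.832; C₋=(5.2125,-6.4210) cross=-60.832
  mode - wants cross < 0 → take C=(5.2125,-6.4210) (cross=-60.832)
ex = (C−B)/|BC| = (0.7822,-0.6231); ey = (0.6231,0.7822)
P = B + 2.65·ex + 1.18·ey = (0.9809,-1.5416)

0.98 -1.54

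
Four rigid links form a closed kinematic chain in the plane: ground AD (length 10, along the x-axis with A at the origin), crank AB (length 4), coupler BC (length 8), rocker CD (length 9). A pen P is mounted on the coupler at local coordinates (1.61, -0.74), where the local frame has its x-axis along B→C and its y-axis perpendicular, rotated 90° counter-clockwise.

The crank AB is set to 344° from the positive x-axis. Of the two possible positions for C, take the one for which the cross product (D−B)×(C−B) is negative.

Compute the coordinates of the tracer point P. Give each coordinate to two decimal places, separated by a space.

A=(0,0), D=(10.00,0)
B = A + 4.00·(cos344°, sin344°) = (3.8450, -1.1025)
|BD| = 6.2529
circle(B,8.00) ∩ circle(D,9.00): a=1.7671, h=7.8024
  candidates: C₊=(4.2087,6.8892) cross=48.788; C₋=(6.9602,-8.4711) cross=-48.788
  mode - wants cross < 0 → take C=(6.9602,-8.4711) (cross=-48.788)
ex = (C−B)/|BC| = (0.3894,-0.9211); ey = (0.9211,0.3894)
P = B + 1.61·ex + -0.74·ey = (3.7904,-2.8736)

3.79 -2.87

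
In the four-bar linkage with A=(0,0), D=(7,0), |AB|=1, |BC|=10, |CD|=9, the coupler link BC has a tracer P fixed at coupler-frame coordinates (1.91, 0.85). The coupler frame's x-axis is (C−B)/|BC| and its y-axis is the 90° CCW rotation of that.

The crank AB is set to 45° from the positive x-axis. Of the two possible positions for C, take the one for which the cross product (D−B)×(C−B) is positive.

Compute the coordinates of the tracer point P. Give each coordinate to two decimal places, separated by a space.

1.08 2.76

A=(0,0), D=(7.00,0)
B = A + 1.00·(cos45°, sin45°) = (0.7071, 0.7071)
|BD| = 6.3325
circle(B,10.00) ∩ circle(D,9.00): a=4.6664, h=8.8444
  candidates: C₊=(6.3320,8.9752) cross=56.007; C₋=(4.3568,-8.6031) cross=-56.007
  mode + wants cross > 0 → take C=(6.3320,8.9752) (cross=56.007)
ex = (C−B)/|BC| = (0.5625,0.8268); ey = (-0.8268,0.5625)
P = B + 1.91·ex + 0.85·ey = (1.0787,2.7644)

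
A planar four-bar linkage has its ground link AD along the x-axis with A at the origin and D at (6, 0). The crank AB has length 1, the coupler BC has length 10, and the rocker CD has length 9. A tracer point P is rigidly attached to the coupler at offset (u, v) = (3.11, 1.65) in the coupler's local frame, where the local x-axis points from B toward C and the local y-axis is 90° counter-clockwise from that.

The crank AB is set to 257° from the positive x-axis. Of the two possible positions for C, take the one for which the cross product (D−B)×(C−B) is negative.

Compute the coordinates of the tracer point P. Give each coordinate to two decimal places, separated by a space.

A=(0,0), D=(6.00,0)
B = A + 1.00·(cos257°, sin257°) = (-0.2250, -0.9744)
|BD| = 6.3007
circle(B,10.00) ∩ circle(D,9.00): a=4.6581, h=8.8488
  candidates: C₊=(3.0087,8.4884) cross=55.754; C₋=(5.7456,-8.9964) cross=-55.754
  mode - wants cross < 0 → take C=(5.7456,-8.9964) (cross=-55.754)
ex = (C−B)/|BC| = (0.5971,-0.8022); ey = (0.8022,0.5971)
P = B + 3.11·ex + 1.65·ey = (2.9555,-2.4841)

2.96 -2.48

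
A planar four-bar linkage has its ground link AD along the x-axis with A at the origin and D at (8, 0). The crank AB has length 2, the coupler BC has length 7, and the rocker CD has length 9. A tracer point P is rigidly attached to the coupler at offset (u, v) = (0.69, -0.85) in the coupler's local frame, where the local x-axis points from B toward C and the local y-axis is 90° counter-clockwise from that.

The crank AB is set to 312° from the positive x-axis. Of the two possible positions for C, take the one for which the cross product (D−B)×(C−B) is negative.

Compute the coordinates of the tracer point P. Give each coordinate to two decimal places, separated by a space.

0.80 -2.44

A=(0,0), D=(8.00,0)
B = A + 2.00·(cos312°, sin312°) = (1.3383, -1.4863)
|BD| = 6.8255
circle(B,7.00) ∩ circle(D,9.00): a=1.0686, h=6.9180
  candidates: C₊=(0.8748,5.4984) cross=47.219; C₋=(3.8877,-8.0055) cross=-47.219
  mode - wants cross < 0 → take C=(3.8877,-8.0055) (cross=-47.219)
ex = (C−B)/|BC| = (0.3642,-0.9313); ey = (0.9313,0.3642)
P = B + 0.69·ex + -0.85·ey = (0.7979,-2.4385)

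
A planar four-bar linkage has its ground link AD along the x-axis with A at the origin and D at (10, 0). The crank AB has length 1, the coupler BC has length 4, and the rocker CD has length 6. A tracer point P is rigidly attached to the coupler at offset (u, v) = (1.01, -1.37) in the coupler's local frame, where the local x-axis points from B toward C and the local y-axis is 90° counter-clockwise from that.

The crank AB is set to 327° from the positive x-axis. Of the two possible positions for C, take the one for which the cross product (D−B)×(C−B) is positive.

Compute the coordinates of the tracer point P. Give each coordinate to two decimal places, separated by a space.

A=(0,0), D=(10.00,0)
B = A + 1.00·(cos327°, sin327°) = (0.8387, -0.5446)
|BD| = 9.1775
circle(B,4.00) ∩ circle(D,6.00): a=3.4991, h=1.9381
  candidates: C₊=(4.2166,1.5977) cross=17.787; C₋=(4.4466,-2.2716) cross=-17.787
  mode + wants cross > 0 → take C=(4.2166,1.5977) (cross=17.787)
ex = (C−B)/|BC| = (0.8445,0.5356); ey = (-0.5356,0.8445)
P = B + 1.01·ex + -1.37·ey = (2.4253,-1.1607)

2.43 -1.16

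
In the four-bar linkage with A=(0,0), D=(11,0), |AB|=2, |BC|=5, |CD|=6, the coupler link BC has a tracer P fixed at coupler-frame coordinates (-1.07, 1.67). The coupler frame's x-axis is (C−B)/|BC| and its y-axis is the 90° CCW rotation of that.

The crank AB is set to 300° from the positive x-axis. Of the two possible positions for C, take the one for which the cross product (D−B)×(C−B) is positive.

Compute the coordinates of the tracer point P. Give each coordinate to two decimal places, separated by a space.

-0.83 -0.97

A=(0,0), D=(11.00,0)
B = A + 2.00·(cos300°, sin300°) = (1.0000, -1.7321)
|BD| = 10.1489
circle(B,5.00) ∩ circle(D,6.00): a=4.5325, h=2.1110
  candidates: C₊=(5.1057,1.1215) cross=21.424; C₋=(5.8263,-3.0385) cross=-21.424
  mode + wants cross > 0 → take C=(5.1057,1.1215) (cross=21.424)
ex = (C−B)/|BC| = (0.8211,0.5707); ey = (-0.5707,0.8211)
P = B + -1.07·ex + 1.67·ey = (-0.8317,-0.9714)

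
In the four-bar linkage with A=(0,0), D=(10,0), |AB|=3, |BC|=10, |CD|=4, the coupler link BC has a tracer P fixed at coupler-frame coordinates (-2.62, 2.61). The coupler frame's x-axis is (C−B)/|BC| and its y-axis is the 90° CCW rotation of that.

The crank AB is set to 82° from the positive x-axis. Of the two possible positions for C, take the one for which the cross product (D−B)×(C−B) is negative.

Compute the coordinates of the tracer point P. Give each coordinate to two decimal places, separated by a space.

A=(0,0), D=(10.00,0)
B = A + 3.00·(cos82°, sin82°) = (0.4175, 2.9708)
|BD| = 10.0324
circle(B,10.00) ∩ circle(D,4.00): a=9.2026, h=3.9130
  candidates: C₊=(10.3661,3.9832) cross=39.257; C₋=(8.0487,-3.4918) cross=-39.257
  mode - wants cross < 0 → take C=(8.0487,-3.4918) (cross=-39.257)
ex = (C−B)/|BC| = (0.7631,-0.6463); ey = (0.6463,0.7631)
P = B + -2.62·ex + 2.61·ey = (0.1049,6.6557)

0.10 6.66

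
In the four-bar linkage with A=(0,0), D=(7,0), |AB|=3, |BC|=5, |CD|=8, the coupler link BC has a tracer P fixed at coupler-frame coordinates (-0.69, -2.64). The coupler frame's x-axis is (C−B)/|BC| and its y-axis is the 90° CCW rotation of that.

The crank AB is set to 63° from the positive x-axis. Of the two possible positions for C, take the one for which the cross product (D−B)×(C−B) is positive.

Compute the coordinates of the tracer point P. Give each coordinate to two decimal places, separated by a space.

A=(0,0), D=(7.00,0)
B = A + 3.00·(cos63°, sin63°) = (1.3620, 2.6730)
|BD| = 6.2396
circle(B,5.00) ∩ circle(D,8.00): a=-0.0054, h=5.0000
  candidates: C₊=(3.4991,7.1933) cross=31.198; C₋=(-0.7849,-1.8426) cross=-31.198
  mode + wants cross > 0 → take C=(3.4991,7.1933) (cross=31.198)
ex = (C−B)/|BC| = (0.4274,0.9041); ey = (-0.9041,0.4274)
P = B + -0.69·ex + -2.64·ey = (3.4538,0.9208)

3.45 0.92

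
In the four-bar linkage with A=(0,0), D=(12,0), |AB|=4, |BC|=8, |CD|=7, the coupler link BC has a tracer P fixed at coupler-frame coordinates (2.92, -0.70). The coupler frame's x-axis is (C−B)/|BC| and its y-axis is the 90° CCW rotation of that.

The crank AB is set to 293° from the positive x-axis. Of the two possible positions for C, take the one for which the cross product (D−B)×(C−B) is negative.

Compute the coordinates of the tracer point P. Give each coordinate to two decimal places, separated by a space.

4.08 -5.32

A=(0,0), D=(12.00,0)
B = A + 4.00·(cos293°, sin293°) = (1.5629, -3.6820)
|BD| = 11.0675
circle(B,8.00) ∩ circle(D,7.00): a=6.2114, h=5.0417
  candidates: C₊=(5.7432,3.1389) cross=55.799; C₋=(9.0978,-6.3700) cross=-55.799
  mode - wants cross < 0 → take C=(9.0978,-6.3700) (cross=-55.799)
ex = (C−B)/|BC| = (0.9419,-0.3360); ey = (0.3360,0.9419)
P = B + 2.92·ex + -0.70·ey = (4.0780,-5.3224)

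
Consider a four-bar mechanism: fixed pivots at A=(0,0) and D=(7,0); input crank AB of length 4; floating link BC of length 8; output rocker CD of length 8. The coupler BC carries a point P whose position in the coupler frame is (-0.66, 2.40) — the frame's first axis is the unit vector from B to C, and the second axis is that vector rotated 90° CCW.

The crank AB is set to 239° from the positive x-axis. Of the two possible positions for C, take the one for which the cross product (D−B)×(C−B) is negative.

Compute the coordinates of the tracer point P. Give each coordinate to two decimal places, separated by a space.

-1.35 -1.04

A=(0,0), D=(7.00,0)
B = A + 4.00·(cos239°, sin239°) = (-2.0602, -3.4287)
|BD| = 9.6872
circle(B,8.00) ∩ circle(D,8.00): a=4.8436, h=6.3671
  candidates: C₊=(0.2164,4.2406) cross=61.679; C₋=(4.7235,-7.6692) cross=-61.679
  mode - wants cross < 0 → take C=(4.7235,-7.6692) (cross=-61.679)
ex = (C−B)/|BC| = (0.8480,-0.5301); ey = (0.5301,0.8480)
P = B + -0.66·ex + 2.40·ey = (-1.3476,-1.0437)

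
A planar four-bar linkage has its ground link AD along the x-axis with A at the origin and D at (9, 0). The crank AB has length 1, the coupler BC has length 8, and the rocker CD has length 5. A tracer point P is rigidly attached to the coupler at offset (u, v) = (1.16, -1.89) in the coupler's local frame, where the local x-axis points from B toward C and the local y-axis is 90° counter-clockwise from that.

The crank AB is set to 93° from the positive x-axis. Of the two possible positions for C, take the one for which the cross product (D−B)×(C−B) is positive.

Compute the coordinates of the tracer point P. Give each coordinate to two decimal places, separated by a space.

1.84 -0.16

A=(0,0), D=(9.00,0)
B = A + 1.00·(cos93°, sin93°) = (-0.0523, 0.9986)
|BD| = 9.1073
circle(B,8.00) ∩ circle(D,5.00): a=6.6948, h=4.3795
  candidates: C₊=(7.0823,4.6176) cross=39.885; C₋=(6.1219,-4.0886) cross=-39.885
  mode + wants cross > 0 → take C=(7.0823,4.6176) (cross=39.885)
ex = (C−B)/|BC| = (0.8918,0.4524); ey = (-0.4524,0.8918)
P = B + 1.16·ex + -1.89·ey = (1.8372,-0.1622)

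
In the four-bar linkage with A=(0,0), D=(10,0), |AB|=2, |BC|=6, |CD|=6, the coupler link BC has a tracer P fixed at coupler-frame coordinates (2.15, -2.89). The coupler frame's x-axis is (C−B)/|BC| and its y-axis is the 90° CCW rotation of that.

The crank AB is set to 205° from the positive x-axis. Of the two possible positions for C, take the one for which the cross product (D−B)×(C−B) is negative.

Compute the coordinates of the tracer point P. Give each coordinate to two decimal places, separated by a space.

A=(0,0), D=(10.00,0)
B = A + 2.00·(cos205°, sin205°) = (-1.8126, -0.8452)
|BD| = 11.8428
circle(B,6.00) ∩ circle(D,6.00): a=5.9214, h=0.9679
  candidates: C₊=(4.0246,0.5429) cross=11.463; C₋=(4.1628,-1.3881) cross=-11.463
  mode - wants cross < 0 → take C=(4.1628,-1.3881) (cross=-11.463)
ex = (C−B)/|BC| = (0.9959,-0.0905); ey = (0.0905,0.9959)
P = B + 2.15·ex + -2.89·ey = (0.0671,-3.9179)

0.07 -3.92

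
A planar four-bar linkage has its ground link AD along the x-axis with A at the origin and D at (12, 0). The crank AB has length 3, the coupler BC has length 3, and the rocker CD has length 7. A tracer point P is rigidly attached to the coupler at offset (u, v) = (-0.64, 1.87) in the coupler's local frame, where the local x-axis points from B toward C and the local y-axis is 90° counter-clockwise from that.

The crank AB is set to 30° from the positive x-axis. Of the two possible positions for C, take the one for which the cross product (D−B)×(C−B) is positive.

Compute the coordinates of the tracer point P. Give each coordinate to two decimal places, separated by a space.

A=(0,0), D=(12.00,0)
B = A + 3.00·(cos30°, sin30°) = (2.5981, 1.5000)
|BD| = 9.5208
circle(B,3.00) ∩ circle(D,7.00): a=2.6598, h=1.3877
  candidates: C₊=(5.4432,2.4513) cross=13.212; C₋=(5.0060,-0.2894) cross=-13.212
  mode + wants cross > 0 → take C=(5.4432,2.4513) (cross=13.212)
ex = (C−B)/|BC| = (0.9484,0.3171); ey = (-0.3171,0.9484)
P = B + -0.64·ex + 1.87·ey = (1.3981,3.0705)

1.40 3.07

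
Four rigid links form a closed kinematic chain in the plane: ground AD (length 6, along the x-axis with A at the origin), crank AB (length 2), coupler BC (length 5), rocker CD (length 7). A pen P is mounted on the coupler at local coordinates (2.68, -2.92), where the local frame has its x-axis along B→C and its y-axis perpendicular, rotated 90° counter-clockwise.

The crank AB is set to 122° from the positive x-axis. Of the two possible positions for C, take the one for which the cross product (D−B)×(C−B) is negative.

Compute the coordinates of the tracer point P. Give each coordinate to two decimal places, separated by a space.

-3.48 -1.44

A=(0,0), D=(6.00,0)
B = A + 2.00·(cos122°, sin122°) = (-1.0598, 1.6961)
|BD| = 7.2607
circle(B,5.00) ∩ circle(D,7.00): a=1.9776, h=4.5923
  candidates: C₊=(1.9358,5.6993) cross=33.343; C₋=(-0.2097,-3.2311) cross=-33.343
  mode - wants cross < 0 → take C=(-0.2097,-3.2311) (cross=-33.343)
ex = (C−B)/|BC| = (0.1700,-0.9854); ey = (0.9854,0.1700)
P = B + 2.68·ex + -2.92·ey = (-3.4816,-1.4414)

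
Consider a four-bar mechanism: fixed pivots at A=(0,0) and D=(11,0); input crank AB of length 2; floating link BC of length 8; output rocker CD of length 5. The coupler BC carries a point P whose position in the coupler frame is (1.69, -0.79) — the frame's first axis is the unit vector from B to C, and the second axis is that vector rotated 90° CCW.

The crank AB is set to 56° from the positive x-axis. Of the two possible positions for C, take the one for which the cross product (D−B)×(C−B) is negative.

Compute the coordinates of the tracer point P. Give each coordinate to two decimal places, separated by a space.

A=(0,0), D=(11.00,0)
B = A + 2.00·(cos56°, sin56°) = (1.1184, 1.6581)
|BD| = 10.0198
circle(B,8.00) ∩ circle(D,5.00): a=6.9560, h=3.9514
  candidates: C₊=(8.6324,4.4039) cross=39.592; C₋=(7.3246,-3.3899) cross=-39.592
  mode - wants cross < 0 → take C=(7.3246,-3.3899) (cross=-39.592)
ex = (C−B)/|BC| = (0.7758,-0.6310); ey = (0.6310,0.7758)
P = B + 1.69·ex + -0.79·ey = (1.9310,-0.0212)

1.93 -0.02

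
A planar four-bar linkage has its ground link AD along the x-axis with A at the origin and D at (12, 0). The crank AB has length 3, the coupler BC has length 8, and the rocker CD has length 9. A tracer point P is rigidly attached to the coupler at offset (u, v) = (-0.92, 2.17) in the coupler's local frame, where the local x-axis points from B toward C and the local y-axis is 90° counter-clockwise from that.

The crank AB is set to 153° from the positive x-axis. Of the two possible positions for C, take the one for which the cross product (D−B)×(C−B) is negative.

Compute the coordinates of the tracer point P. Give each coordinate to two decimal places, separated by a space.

A=(0,0), D=(12.00,0)
B = A + 3.00·(cos153°, sin153°) = (-2.6730, 1.3620)
|BD| = 14.7361
circle(B,8.00) ∩ circle(D,9.00): a=6.7912, h=4.2284
  candidates: C₊=(4.4799,4.9446) cross=62.310; C₋=(3.6983,-3.4760) cross=-62.310
  mode - wants cross < 0 → take C=(3.6983,-3.4760) (cross=-62.310)
ex = (C−B)/|BC| = (0.7964,-0.6047); ey = (0.6047,0.7964)
P = B + -0.92·ex + 2.17·ey = (-2.0934,3.6466)

-2.09 3.65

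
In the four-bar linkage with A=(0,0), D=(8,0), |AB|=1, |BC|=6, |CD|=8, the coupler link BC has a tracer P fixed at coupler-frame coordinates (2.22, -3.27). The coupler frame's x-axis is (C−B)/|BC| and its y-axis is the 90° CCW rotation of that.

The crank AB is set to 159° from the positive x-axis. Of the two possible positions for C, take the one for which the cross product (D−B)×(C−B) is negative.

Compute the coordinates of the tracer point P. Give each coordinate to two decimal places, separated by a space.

A=(0,0), D=(8.00,0)
B = A + 1.00·(cos159°, sin159°) = (-0.9336, 0.3584)
|BD| = 8.9408
circle(B,6.00) ∩ circle(D,8.00): a=2.9045, h=5.2501
  candidates: C₊=(2.1790,5.4878) cross=46.940; C₋=(1.7582,-5.0040) cross=-46.940
  mode - wants cross < 0 → take C=(1.7582,-5.0040) (cross=-46.940)
ex = (C−B)/|BC| = (0.4486,-0.8937); ey = (0.8937,0.4486)
P = B + 2.22·ex + -3.27·ey = (-2.8601,-3.0927)

-2.86 -3.09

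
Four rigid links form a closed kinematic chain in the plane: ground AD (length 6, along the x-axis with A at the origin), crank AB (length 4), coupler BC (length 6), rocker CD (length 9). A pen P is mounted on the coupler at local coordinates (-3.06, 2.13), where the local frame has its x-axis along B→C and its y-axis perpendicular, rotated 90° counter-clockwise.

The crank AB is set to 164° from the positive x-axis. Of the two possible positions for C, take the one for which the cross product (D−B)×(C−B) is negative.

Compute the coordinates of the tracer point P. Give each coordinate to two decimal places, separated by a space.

A=(0,0), D=(6.00,0)
B = A + 4.00·(cos164°, sin164°) = (-3.8450, 1.1025)
|BD| = 9.9066
circle(B,6.00) ∩ circle(D,9.00): a=2.6821, h=5.3672
  candidates: C₊=(-0.5823,6.1379) cross=53.170; C₋=(-1.7770,-4.5298) cross=-53.170
  mode - wants cross < 0 → take C=(-1.7770,-4.5298) (cross=-53.170)
ex = (C−B)/|BC| = (0.3447,-0.9387); ey = (0.9387,0.3447)
P = B + -3.06·ex + 2.13·ey = (-2.9003,4.7092)

-2.90 4.71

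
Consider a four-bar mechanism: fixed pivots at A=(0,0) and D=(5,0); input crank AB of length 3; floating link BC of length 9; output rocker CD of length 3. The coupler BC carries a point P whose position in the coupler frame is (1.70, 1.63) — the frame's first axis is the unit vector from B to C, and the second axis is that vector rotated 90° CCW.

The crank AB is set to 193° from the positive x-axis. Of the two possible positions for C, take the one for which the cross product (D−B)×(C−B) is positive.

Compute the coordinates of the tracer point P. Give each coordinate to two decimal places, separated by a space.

-2.03 1.51

A=(0,0), D=(5.00,0)
B = A + 3.00·(cos193°, sin193°) = (-2.9231, -0.6749)
|BD| = 7.9518
circle(B,9.00) ∩ circle(D,3.00): a=8.5032, h=2.9489
  candidates: C₊=(5.2991,2.9851) cross=23.449; C₋=(5.7997,-2.8915) cross=-23.449
  mode + wants cross > 0 → take C=(5.2991,2.9851) (cross=23.449)
ex = (C−B)/|BC| = (0.9136,0.4067); ey = (-0.4067,0.9136)
P = B + 1.70·ex + 1.63·ey = (-2.0329,1.5056)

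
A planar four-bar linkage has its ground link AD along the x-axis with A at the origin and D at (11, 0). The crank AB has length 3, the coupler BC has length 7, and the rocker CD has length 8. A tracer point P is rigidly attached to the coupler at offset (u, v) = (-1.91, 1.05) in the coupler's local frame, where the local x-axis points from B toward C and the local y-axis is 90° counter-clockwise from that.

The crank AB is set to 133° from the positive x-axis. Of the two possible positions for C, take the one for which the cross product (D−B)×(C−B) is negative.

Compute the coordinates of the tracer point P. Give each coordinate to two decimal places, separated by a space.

A=(0,0), D=(11.00,0)
B = A + 3.00·(cos133°, sin133°) = (-2.0460, 2.1941)
|BD| = 13.2292
circle(B,7.00) ∩ circle(D,8.00): a=6.0477, h=3.5250
  candidates: C₊=(4.5025,4.6672) cross=46.633; C₋=(3.3333,-2.2851) cross=-46.633
  mode - wants cross < 0 → take C=(3.3333,-2.2851) (cross=-46.633)
ex = (C−B)/|BC| = (0.7685,-0.6399); ey = (0.6399,0.7685)
P = B + -1.91·ex + 1.05·ey = (-2.8419,4.2231)

-2.84 4.22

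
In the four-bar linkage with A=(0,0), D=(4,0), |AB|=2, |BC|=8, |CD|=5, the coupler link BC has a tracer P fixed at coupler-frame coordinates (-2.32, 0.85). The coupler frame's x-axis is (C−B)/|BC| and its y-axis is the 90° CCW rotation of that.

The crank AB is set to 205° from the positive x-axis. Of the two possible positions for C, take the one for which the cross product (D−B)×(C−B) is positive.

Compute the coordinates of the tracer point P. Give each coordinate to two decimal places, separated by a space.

-4.02 -1.96

A=(0,0), D=(4.00,0)
B = A + 2.00·(cos205°, sin205°) = (-1.8126, -0.8452)
|BD| = 5.8737
circle(B,8.00) ∩ circle(D,5.00): a=6.2567, h=4.9853
  candidates: C₊=(3.6616,4.9885) cross=29.282; C₋=(5.0964,-4.8783) cross=-29.282
  mode + wants cross > 0 → take C=(3.6616,4.9885) (cross=29.282)
ex = (C−B)/|BC| = (0.6843,0.7292); ey = (-0.7292,0.6843)
P = B + -2.32·ex + 0.85·ey = (-4.0200,-1.9554)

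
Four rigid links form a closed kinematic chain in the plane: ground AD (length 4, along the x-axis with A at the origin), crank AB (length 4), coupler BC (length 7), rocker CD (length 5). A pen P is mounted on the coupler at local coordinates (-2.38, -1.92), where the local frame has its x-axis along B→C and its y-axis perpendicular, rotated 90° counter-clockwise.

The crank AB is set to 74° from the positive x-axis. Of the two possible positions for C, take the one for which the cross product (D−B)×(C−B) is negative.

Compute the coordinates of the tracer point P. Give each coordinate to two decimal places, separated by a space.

-0.44 6.48

A=(0,0), D=(4.00,0)
B = A + 4.00·(cos74°, sin74°) = (1.1025, 3.8450)
|BD| = 4.8145
circle(B,7.00) ∩ circle(D,5.00): a=4.8997, h=4.9993
  candidates: C₊=(8.0439,2.9406) cross=24.069; C₋=(0.0587,-3.0767) cross=-24.069
  mode - wants cross < 0 → take C=(0.0587,-3.0767) (cross=-24.069)
ex = (C−B)/|BC| = (-0.1491,-0.9888); ey = (0.9888,-0.1491)
P = B + -2.38·ex + -1.92·ey = (-0.4411,6.4848)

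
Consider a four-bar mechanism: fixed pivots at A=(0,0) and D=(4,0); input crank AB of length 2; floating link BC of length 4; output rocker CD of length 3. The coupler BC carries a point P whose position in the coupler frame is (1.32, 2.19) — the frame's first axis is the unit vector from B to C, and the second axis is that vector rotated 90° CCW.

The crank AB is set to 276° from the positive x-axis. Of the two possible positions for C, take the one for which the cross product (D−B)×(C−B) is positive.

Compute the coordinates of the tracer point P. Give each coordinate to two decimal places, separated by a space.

A=(0,0), D=(4.00,0)
B = A + 2.00·(cos276°, sin276°) = (0.2091, -1.9890)
|BD| = 4.2811
circle(B,4.00) ∩ circle(D,3.00): a=2.9581, h=2.6925
  candidates: C₊=(1.5775,1.7696) cross=11.527; C₋=(4.0795,-2.9989) cross=-11.527
  mode + wants cross > 0 → take C=(1.5775,1.7696) (cross=11.527)
ex = (C−B)/|BC| = (0.3421,0.9397); ey = (-0.9397,0.3421)
P = B + 1.32·ex + 2.19·ey = (-1.3972,0.0005)

-1.40 0.00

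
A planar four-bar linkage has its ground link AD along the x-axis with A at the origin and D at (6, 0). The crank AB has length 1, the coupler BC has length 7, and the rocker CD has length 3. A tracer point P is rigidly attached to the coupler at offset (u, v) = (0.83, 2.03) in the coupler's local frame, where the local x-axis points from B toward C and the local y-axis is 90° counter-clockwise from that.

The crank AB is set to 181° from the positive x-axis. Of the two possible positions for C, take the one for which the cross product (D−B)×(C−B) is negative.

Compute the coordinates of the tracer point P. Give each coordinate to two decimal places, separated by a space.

0.60 1.48

A=(0,0), D=(6.00,0)
B = A + 1.00·(cos181°, sin181°) = (-0.9998, -0.0175)
|BD| = 6.9999
circle(B,7.00) ∩ circle(D,3.00): a=6.3571, h=2.9303
  candidates: C₊=(5.3500,2.9287) cross=20.512; C₋=(5.3646,-2.9319) cross=-20.512
  mode - wants cross < 0 → take C=(5.3646,-2.9319) (cross=-20.512)
ex = (C−B)/|BC| = (0.9092,-0.4164); ey = (0.4164,0.9092)
P = B + 0.83·ex + 2.03·ey = (0.6000,1.4827)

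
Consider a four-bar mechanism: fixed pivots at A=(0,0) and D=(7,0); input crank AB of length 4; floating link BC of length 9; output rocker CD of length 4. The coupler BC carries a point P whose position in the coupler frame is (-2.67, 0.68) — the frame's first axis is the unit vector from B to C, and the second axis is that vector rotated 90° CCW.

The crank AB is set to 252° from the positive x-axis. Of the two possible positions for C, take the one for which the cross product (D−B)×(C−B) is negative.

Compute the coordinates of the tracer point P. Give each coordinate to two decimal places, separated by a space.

A=(0,0), D=(7.00,0)
B = A + 4.00·(cos252°, sin252°) = (-1.2361, -3.8042)
|BD| = 9.0722
circle(B,9.00) ∩ circle(D,4.00): a=8.1185, h=3.8846
  candidates: C₊=(4.5052,3.1267) cross=35.242; C₋=(7.7631,-3.9265) cross=-35.242
  mode - wants cross < 0 → take C=(7.7631,-3.9265) (cross=-35.242)
ex = (C−B)/|BC| = (0.9999,-0.0136); ey = (0.0136,0.9999)
P = B + -2.67·ex + 0.68·ey = (-3.8966,-3.0880)

-3.90 -3.09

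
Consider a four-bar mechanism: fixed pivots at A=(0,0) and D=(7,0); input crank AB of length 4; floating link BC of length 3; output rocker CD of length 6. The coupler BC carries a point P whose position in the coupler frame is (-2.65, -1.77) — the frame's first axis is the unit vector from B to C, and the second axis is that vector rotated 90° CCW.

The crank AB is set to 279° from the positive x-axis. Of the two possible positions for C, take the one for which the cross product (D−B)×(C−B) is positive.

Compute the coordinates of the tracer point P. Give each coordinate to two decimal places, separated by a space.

A=(0,0), D=(7.00,0)
B = A + 4.00·(cos279°, sin279°) = (0.6257, -3.9508)
|BD| = 7.4993
circle(B,3.00) ∩ circle(D,6.00): a=1.9495, h=2.2802
  candidates: C₊=(1.0815,-0.9856) cross=17.100; C₋=(3.4840,-4.8619) cross=-17.100
  mode + wants cross > 0 → take C=(1.0815,-0.9856) (cross=17.100)
ex = (C−B)/|BC| = (0.1519,0.9884); ey = (-0.9884,0.1519)
P = B + -2.65·ex + -1.77·ey = (1.9726,-6.8389)

1.97 -6.84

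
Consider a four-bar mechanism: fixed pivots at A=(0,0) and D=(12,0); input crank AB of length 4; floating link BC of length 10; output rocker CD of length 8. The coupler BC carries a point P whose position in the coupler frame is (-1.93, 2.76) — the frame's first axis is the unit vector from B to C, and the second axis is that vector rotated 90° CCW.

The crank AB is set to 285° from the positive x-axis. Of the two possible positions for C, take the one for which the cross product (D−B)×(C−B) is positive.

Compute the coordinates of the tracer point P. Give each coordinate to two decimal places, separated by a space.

-2.31 -4.27

A=(0,0), D=(12.00,0)
B = A + 4.00·(cos285°, sin285°) = (1.0353, -3.8637)
|BD| = 11.6255
circle(B,10.00) ∩ circle(D,8.00): a=7.3611, h=6.7686
  candidates: C₊=(5.7284,4.9666) cross=78.689; C₋=(10.2275,-7.8012) cross=-78.689
  mode + wants cross > 0 → take C=(5.7284,4.9666) (cross=78.689)
ex = (C−B)/|BC| = (0.4693,0.8830); ey = (-0.8830,0.4693)
P = B + -1.93·ex + 2.76·ey = (-2.3077,-4.2726)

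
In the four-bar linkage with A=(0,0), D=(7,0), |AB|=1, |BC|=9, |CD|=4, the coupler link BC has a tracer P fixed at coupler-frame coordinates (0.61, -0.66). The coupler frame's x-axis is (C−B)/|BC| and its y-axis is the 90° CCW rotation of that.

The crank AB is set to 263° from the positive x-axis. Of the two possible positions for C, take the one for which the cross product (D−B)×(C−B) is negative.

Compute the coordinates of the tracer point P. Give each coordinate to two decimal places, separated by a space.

A=(0,0), D=(7.00,0)
B = A + 1.00·(cos263°, sin263°) = (-0.1219, -0.9925)
|BD| = 7.1907
circle(B,9.00) ∩ circle(D,4.00): a=8.1151, h=3.8917
  candidates: C₊=(7.3783,3.9821) cross=27.984; C₋=(8.4527,-3.7269) cross=-27.984
  mode - wants cross < 0 → take C=(8.4527,-3.7269) (cross=-27.984)
ex = (C−B)/|BC| = (0.9527,-0.3038); ey = (0.3038,0.9527)
P = B + 0.61·ex + -0.66·ey = (0.2588,-1.8067)

0.26 -1.81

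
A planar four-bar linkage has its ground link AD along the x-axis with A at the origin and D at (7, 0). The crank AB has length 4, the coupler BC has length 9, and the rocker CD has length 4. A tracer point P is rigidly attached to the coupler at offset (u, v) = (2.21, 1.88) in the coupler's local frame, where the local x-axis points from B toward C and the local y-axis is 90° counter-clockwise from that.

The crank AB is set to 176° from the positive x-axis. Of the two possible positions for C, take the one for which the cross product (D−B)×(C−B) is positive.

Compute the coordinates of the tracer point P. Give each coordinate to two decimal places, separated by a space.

A=(0,0), D=(7.00,0)
B = A + 4.00·(cos176°, sin176°) = (-3.9903, 0.2790)
|BD| = 10.9938
circle(B,9.00) ∩ circle(D,4.00): a=8.4531, h=3.0895
  candidates: C₊=(4.5385,3.1530) cross=33.965; C₋=(4.3817,-3.0240) cross=-33.965
  mode + wants cross > 0 → take C=(4.5385,3.1530) (cross=33.965)
ex = (C−B)/|BC| = (0.9476,0.3193); ey = (-0.3193,0.9476)
P = B + 2.21·ex + 1.88·ey = (-2.4963,2.7663)

-2.50 2.77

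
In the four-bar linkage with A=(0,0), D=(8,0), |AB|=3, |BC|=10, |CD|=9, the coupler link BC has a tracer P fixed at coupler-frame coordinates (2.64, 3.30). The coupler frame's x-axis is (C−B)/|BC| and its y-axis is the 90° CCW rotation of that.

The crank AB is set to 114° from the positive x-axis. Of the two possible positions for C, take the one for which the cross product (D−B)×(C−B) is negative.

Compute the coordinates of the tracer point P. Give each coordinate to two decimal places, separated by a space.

A=(0,0), D=(8.00,0)
B = A + 3.00·(cos114°, sin114°) = (-1.2202, 2.7406)
|BD| = 9.6189
circle(B,10.00) ∩ circle(D,9.00): a=5.7971, h=8.1482
  candidates: C₊=(6.6582,8.8994) cross=78.377; C₋=(2.0150,-6.7216) cross=-78.377
  mode - wants cross < 0 → take C=(2.0150,-6.7216) (cross=-78.377)
ex = (C−B)/|BC| = (0.3235,-0.9462); ey = (0.9462,0.3235)
P = B + 2.64·ex + 3.30·ey = (2.7564,1.3102)

2.76 1.31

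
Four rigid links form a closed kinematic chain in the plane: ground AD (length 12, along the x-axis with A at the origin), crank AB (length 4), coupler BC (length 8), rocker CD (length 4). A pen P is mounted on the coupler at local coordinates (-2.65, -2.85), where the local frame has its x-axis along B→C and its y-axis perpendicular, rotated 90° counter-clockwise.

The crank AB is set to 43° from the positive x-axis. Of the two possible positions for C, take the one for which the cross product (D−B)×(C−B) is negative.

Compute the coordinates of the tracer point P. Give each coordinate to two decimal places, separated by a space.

-0.95 2.34

A=(0,0), D=(12.00,0)
B = A + 4.00·(cos43°, sin43°) = (2.9254, 2.7280)
|BD| = 9.4758
circle(B,8.00) ∩ circle(D,4.00): a=7.2707, h=3.3373
  candidates: C₊=(10.8490,3.8308) cross=31.623; C₋=(8.9275,-2.5612) cross=-31.623
  mode - wants cross < 0 → take C=(8.9275,-2.5612) (cross=-31.623)
ex = (C−B)/|BC| = (0.7503,-0.6611); ey = (0.6611,0.7503)
P = B + -2.65·ex + -2.85·ey = (-0.9470,2.3418)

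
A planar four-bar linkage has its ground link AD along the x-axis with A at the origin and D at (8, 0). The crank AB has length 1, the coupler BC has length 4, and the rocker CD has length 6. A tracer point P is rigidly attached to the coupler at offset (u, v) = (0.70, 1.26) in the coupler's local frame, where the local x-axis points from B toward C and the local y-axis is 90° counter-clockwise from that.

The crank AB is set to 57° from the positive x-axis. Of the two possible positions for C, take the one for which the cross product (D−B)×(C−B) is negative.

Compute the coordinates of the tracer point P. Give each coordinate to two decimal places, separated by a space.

A=(0,0), D=(8.00,0)
B = A + 1.00·(cos57°, sin57°) = (0.5446, 0.8387)
|BD| = 7.5024
circle(B,4.00) ∩ circle(D,6.00): a=2.4183, h=3.1862
  candidates: C₊=(3.3039,3.7346) cross=23.904; C₋=(2.5916,-2.5979) cross=-23.904
  mode - wants cross < 0 → take C=(2.5916,-2.5979) (cross=-23.904)
ex = (C−B)/|BC| = (0.5117,-0.8591); ey = (0.8591,0.5117)
P = B + 0.70·ex + 1.26·ey = (1.9854,0.8821)

1.99 0.88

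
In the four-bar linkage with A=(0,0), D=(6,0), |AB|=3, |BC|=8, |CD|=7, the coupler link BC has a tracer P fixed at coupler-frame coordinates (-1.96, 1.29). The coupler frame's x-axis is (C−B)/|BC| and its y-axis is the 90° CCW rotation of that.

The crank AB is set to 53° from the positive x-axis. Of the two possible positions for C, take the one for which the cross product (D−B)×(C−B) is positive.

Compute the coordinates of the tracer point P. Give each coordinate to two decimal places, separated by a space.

A=(0,0), D=(6.00,0)
B = A + 3.00·(cos53°, sin53°) = (1.8054, 2.3959)
|BD| = 4.8306
circle(B,8.00) ∩ circle(D,7.00): a=3.9679, h=6.9466
  candidates: C₊=(8.6963,6.4599) cross=33.556; C₋=(1.8055,-5.6041) cross=-33.556
  mode + wants cross > 0 → take C=(8.6963,6.4599) (cross=33.556)
ex = (C−B)/|BC| = (0.8614,0.5080); ey = (-0.5080,0.8614)
P = B + -1.96·ex + 1.29·ey = (-0.5381,2.5114)

-0.54 2.51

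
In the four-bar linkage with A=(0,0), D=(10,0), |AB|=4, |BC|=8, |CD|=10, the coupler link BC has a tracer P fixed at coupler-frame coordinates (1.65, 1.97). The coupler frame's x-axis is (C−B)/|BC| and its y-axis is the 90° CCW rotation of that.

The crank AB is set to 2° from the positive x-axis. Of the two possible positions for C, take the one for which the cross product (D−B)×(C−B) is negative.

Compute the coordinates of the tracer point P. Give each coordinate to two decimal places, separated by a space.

5.93 -1.55

A=(0,0), D=(10.00,0)
B = A + 4.00·(cos2°, sin2°) = (3.9976, 0.1396)
|BD| = 6.0041
circle(B,8.00) ∩ circle(D,10.00): a=0.0041, h=8.0000
  candidates: C₊=(4.1876,8.1373) cross=48.032; C₋=(3.8156,-7.8583) cross=-48.032
  mode - wants cross < 0 → take C=(3.8156,-7.8583) (cross=-48.032)
ex = (C−B)/|BC| = (-0.0227,-0.9997); ey = (0.9997,-0.0227)
P = B + 1.65·ex + 1.97·ey = (5.9295,-1.5548)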